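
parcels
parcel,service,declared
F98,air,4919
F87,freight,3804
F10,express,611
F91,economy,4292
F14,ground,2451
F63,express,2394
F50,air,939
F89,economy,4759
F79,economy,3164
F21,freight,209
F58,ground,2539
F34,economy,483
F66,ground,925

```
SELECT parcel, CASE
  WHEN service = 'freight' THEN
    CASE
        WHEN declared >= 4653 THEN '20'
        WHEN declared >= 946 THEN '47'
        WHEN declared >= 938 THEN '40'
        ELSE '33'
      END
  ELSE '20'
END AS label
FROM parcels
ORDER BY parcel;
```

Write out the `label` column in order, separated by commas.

parcel=F10: service='express' → outer ELSE → 20
parcel=F14: service='ground' → outer ELSE → 20
parcel=F21: service='freight' → inner[ELSE] → 33
parcel=F34: service='economy' → outer ELSE → 20
parcel=F50: service='air' → outer ELSE → 20
parcel=F58: service='ground' → outer ELSE → 20
parcel=F63: service='express' → outer ELSE → 20
parcel=F66: service='ground' → outer ELSE → 20
parcel=F79: service='economy' → outer ELSE → 20
parcel=F87: service='freight' → inner[declared >= 946] → 47
parcel=F89: service='economy' → outer ELSE → 20
parcel=F91: service='economy' → outer ELSE → 20
parcel=F98: service='air' → outer ELSE → 20

20, 20, 33, 20, 20, 20, 20, 20, 20, 47, 20, 20, 20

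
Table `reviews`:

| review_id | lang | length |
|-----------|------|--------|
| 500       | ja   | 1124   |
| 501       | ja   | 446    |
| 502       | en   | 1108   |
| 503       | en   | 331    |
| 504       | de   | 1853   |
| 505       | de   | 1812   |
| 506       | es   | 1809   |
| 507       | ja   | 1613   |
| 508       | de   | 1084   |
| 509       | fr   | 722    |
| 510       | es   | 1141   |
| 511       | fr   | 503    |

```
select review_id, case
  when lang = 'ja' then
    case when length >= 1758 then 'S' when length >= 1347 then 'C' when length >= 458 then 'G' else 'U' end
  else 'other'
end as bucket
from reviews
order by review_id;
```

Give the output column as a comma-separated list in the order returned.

G, U, other, other, other, other, other, C, other, other, other, other

review_id=500: lang='ja' → inner[length >= 458] → G
review_id=501: lang='ja' → inner[ELSE] → U
review_id=502: lang='en' → outer ELSE → other
review_id=503: lang='en' → outer ELSE → other
review_id=504: lang='de' → outer ELSE → other
review_id=505: lang='de' → outer ELSE → other
review_id=506: lang='es' → outer ELSE → other
review_id=507: lang='ja' → inner[length >= 1347] → C
review_id=508: lang='de' → outer ELSE → other
review_id=509: lang='fr' → outer ELSE → other
review_id=510: lang='es' → outer ELSE → other
review_id=511: lang='fr' → outer ELSE → other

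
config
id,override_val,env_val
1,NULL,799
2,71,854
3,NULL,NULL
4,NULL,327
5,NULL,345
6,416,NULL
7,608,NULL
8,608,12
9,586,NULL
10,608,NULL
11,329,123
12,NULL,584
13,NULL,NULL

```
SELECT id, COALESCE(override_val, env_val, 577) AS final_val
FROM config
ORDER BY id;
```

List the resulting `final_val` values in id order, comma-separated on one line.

799, 71, 577, 327, 345, 416, 608, 608, 586, 608, 329, 584, 577

id=1: override_val=NULL, env_val=799 → 799
id=2: override_val=71 → 71
id=3: override_val=NULL, env_val=NULL, → literal 577 → 577
id=4: override_val=NULL, env_val=327 → 327
id=5: override_val=NULL, env_val=345 → 345
id=6: override_val=416 → 416
id=7: override_val=608 → 608
id=8: override_val=608 → 608
id=9: override_val=586 → 586
id=10: override_val=608 → 608
id=11: override_val=329 → 329
id=12: override_val=NULL, env_val=584 → 584
id=13: override_val=NULL, env_val=NULL, → literal 577 → 577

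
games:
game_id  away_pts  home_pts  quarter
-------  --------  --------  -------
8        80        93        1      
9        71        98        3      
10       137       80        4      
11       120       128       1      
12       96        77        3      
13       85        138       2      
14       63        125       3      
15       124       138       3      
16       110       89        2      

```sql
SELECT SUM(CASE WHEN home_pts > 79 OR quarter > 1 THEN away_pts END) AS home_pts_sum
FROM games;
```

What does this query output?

game_id=8: ✓ → 80
game_id=9: ✓ → 71
game_id=10: ✓ → 137
game_id=11: ✓ → 120
game_id=12: ✓ → 96
game_id=13: ✓ → 85
game_id=14: ✓ → 63
game_id=15: ✓ → 124
game_id=16: ✓ → 110
home_pts_sum = 80 + 71 + 137 + 120 + 96 + 85 + 63 + 124 + 110 = 886

886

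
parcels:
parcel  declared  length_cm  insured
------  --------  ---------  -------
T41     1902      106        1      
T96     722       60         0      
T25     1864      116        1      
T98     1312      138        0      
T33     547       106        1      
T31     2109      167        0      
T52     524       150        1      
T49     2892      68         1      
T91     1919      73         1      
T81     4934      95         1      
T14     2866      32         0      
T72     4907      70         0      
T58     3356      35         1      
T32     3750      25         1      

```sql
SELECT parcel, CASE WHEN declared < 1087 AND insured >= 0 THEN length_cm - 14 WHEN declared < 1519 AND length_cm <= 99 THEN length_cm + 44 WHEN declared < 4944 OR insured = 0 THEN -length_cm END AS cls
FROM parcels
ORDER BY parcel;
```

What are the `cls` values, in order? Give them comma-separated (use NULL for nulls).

-32, -116, -167, -25, 92, -106, -68, 136, -35, -70, -95, -73, 46, -138

parcel=T14: declared < 4944 OR insured = 0 → -32
parcel=T25: declared < 4944 OR insured = 0 → -116
parcel=T31: declared < 4944 OR insured = 0 → -167
parcel=T32: declared < 4944 OR insured = 0 → -25
parcel=T33: declared < 1087 AND insured >= 0 → 92
parcel=T41: declared < 4944 OR insured = 0 → -106
parcel=T49: declared < 4944 OR insured = 0 → -68
parcel=T52: declared < 1087 AND insured >= 0 → 136
parcel=T58: declared < 4944 OR insured = 0 → -35
parcel=T72: declared < 4944 OR insured = 0 → -70
parcel=T81: declared < 4944 OR insured = 0 → -95
parcel=T91: declared < 4944 OR insured = 0 → -73
parcel=T96: declared < 1087 AND insured >= 0 → 46
parcel=T98: declared < 4944 OR insured = 0 → -138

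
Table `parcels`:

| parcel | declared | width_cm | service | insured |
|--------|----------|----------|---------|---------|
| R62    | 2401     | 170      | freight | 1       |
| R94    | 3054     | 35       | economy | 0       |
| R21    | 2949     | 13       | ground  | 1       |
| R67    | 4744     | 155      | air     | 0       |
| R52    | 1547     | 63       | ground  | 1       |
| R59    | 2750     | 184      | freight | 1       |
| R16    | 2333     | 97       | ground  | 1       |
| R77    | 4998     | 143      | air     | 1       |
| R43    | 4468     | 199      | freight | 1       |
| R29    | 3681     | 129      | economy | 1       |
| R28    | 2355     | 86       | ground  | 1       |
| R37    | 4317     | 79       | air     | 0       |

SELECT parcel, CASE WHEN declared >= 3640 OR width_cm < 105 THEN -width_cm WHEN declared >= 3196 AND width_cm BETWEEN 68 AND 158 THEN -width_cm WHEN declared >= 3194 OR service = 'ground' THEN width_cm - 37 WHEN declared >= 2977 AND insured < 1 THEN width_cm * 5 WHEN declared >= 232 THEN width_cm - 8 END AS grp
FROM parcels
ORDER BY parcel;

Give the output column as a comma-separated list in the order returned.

-97, -13, -86, -129, -79, -199, -63, 176, 162, -155, -143, -35

parcel=R16: declared >= 3640 OR width_cm < 105 → -97
parcel=R21: declared >= 3640 OR width_cm < 105 → -13
parcel=R28: declared >= 3640 OR width_cm < 105 → -86
parcel=R29: declared >= 3640 OR width_cm < 105 → -129
parcel=R37: declared >= 3640 OR width_cm < 105 → -79
parcel=R43: declared >= 3640 OR width_cm < 105 → -199
parcel=R52: declared >= 3640 OR width_cm < 105 → -63
parcel=R59: declared >= 232 → 176
parcel=R62: declared >= 232 → 162
parcel=R67: declared >= 3640 OR width_cm < 105 → -155
parcel=R77: declared >= 3640 OR width_cm < 105 → -143
parcel=R94: declared >= 3640 OR width_cm < 105 → -35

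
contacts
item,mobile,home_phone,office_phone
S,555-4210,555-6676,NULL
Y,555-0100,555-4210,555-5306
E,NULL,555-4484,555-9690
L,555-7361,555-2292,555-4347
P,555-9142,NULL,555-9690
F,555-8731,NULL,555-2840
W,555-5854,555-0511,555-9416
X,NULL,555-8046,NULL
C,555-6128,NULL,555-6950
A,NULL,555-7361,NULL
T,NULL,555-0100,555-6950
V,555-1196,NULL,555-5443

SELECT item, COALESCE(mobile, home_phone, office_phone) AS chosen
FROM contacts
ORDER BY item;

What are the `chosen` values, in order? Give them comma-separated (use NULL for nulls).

555-7361, 555-6128, 555-4484, 555-8731, 555-7361, 555-9142, 555-4210, 555-0100, 555-1196, 555-5854, 555-8046, 555-0100

item=A: mobile=NULL, home_phone=555-7361 → 555-7361
item=C: mobile=555-6128 → 555-6128
item=E: mobile=NULL, home_phone=555-4484 → 555-4484
item=F: mobile=555-8731 → 555-8731
item=L: mobile=555-7361 → 555-7361
item=P: mobile=555-9142 → 555-9142
item=S: mobile=555-4210 → 555-4210
item=T: mobile=NULL, home_phone=555-0100 → 555-0100
item=V: mobile=555-1196 → 555-1196
item=W: mobile=555-5854 → 555-5854
item=X: mobile=NULL, home_phone=555-8046 → 555-8046
item=Y: mobile=555-0100 → 555-0100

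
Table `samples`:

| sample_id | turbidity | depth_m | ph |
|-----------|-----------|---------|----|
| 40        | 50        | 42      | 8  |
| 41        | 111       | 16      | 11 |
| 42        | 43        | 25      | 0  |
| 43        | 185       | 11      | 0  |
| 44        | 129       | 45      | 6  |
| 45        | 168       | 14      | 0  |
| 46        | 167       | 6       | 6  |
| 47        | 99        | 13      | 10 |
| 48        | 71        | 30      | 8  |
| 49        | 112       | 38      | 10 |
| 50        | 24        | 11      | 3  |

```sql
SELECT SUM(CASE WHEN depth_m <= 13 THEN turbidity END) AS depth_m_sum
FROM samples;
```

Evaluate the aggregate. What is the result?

475

sample_id=40: ✗
sample_id=41: ✗
sample_id=42: ✗
sample_id=43: ✓ → 185
sample_id=44: ✗
sample_id=45: ✗
sample_id=46: ✓ → 167
sample_id=47: ✓ → 99
sample_id=48: ✗
sample_id=49: ✗
sample_id=50: ✓ → 24
depth_m_sum = 185 + 167 + 99 + 24 = 475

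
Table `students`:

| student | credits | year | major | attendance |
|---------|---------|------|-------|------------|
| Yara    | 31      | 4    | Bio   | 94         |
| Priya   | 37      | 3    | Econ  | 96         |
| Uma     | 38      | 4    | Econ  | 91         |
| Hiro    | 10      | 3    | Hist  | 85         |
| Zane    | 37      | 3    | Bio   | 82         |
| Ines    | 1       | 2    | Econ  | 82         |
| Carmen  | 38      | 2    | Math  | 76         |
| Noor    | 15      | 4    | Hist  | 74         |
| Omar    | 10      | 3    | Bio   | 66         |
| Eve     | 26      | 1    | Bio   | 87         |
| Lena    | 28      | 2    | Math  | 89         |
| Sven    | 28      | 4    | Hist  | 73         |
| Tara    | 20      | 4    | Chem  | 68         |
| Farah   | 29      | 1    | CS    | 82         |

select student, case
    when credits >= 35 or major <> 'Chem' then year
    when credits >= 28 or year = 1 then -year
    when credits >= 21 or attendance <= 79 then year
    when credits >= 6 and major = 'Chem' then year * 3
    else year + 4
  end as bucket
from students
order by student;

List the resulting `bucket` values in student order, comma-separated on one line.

2, 1, 1, 3, 2, 2, 4, 3, 3, 4, 4, 4, 4, 3

student=Carmen: credits >= 35 or major <> 'Chem' → 2
student=Eve: credits >= 35 or major <> 'Chem' → 1
student=Farah: credits >= 35 or major <> 'Chem' → 1
student=Hiro: credits >= 35 or major <> 'Chem' → 3
student=Ines: credits >= 35 or major <> 'Chem' → 2
student=Lena: credits >= 35 or major <> 'Chem' → 2
student=Noor: credits >= 35 or major <> 'Chem' → 4
student=Omar: credits >= 35 or major <> 'Chem' → 3
student=Priya: credits >= 35 or major <> 'Chem' → 3
student=Sven: credits >= 35 or major <> 'Chem' → 4
student=Tara: credits >= 21 or attendance <= 79 → 4
student=Uma: credits >= 35 or major <> 'Chem' → 4
student=Yara: credits >= 35 or major <> 'Chem' → 4
student=Zane: credits >= 35 or major <> 'Chem' → 3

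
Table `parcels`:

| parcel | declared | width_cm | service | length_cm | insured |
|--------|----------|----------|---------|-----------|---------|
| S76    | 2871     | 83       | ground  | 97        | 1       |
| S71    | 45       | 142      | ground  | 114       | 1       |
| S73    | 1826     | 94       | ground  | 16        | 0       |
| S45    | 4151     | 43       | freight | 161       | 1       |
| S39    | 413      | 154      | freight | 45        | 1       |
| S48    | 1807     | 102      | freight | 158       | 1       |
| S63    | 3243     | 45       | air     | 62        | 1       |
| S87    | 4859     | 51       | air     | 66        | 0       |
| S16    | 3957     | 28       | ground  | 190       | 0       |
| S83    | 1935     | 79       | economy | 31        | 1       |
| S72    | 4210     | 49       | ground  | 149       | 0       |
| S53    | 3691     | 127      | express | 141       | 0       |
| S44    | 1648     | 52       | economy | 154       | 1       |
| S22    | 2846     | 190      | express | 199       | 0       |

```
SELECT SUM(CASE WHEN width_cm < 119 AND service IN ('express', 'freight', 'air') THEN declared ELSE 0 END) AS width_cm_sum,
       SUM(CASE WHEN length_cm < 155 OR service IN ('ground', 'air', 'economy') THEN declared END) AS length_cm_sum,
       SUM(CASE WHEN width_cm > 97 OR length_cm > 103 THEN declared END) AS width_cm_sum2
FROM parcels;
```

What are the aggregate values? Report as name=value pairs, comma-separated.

width_cm_sum=14060, length_cm_sum=28698, width_cm_sum2=22768

[width_cm_sum: width_cm < 119 AND service IN ('express', 'freight', 'air')]
parcel=S76: ✗
parcel=S71: ✗
parcel=S73: ✗
parcel=S45: ✓ → 4151
parcel=S39: ✗
parcel=S48: ✓ → 1807
parcel=S63: ✓ → 3243
parcel=S87: ✓ → 4859
parcel=S16: ✗
parcel=S83: ✗
parcel=S72: ✗
parcel=S53: ✗
parcel=S44: ✗
parcel=S22: ✗
width_cm_sum = 4151 + 1807 + 3243 + 4859 = 14060
—
[length_cm_sum: length_cm < 155 OR service IN ('ground', 'air', 'economy')]
parcel=S76: ✓ → 2871
parcel=S71: ✓ → 45
parcel=S73: ✓ → 1826
parcel=S45: ✗
parcel=S39: ✓ → 413
parcel=S48: ✗
parcel=S63: ✓ → 3243
parcel=S87: ✓ → 4859
parcel=S16: ✓ → 3957
parcel=S83: ✓ → 1935
parcel=S72: ✓ → 4210
parcel=S53: ✓ → 3691
parcel=S44: ✓ → 1648
parcel=S22: ✗
length_cm_sum = 2871 + 45 + 1826 + 413 + 3243 + 4859 + 3957 + 1935 + 4210 + 3691 + 1648 = 28698
—
[width_cm_sum2: width_cm > 97 OR length_cm > 103]
parcel=S76: ✗
parcel=S71: ✓ → 45
parcel=S73: ✗
parcel=S45: ✓ → 4151
parcel=S39: ✓ → 413
parcel=S48: ✓ → 1807
parcel=S63: ✗
parcel=S87: ✗
parcel=S16: ✓ → 3957
parcel=S83: ✗
parcel=S72: ✓ → 4210
parcel=S53: ✓ → 3691
parcel=S44: ✓ → 1648
parcel=S22: ✓ → 2846
width_cm_sum2 = 45 + 4151 + 413 + 1807 + 3957 + 4210 + 3691 + 1648 + 2846 = 22768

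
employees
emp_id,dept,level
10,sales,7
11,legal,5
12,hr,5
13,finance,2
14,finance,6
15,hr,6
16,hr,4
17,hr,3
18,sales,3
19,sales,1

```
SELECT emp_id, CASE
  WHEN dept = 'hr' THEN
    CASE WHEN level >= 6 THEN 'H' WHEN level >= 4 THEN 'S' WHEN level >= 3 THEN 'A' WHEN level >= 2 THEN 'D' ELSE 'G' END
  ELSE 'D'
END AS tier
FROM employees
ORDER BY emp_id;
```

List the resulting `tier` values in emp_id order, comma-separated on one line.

emp_id=10: dept='sales' → outer ELSE → D
emp_id=11: dept='legal' → outer ELSE → D
emp_id=12: dept='hr' → inner[level >= 4] → S
emp_id=13: dept='finance' → outer ELSE → D
emp_id=14: dept='finance' → outer ELSE → D
emp_id=15: dept='hr' → inner[level >= 6] → H
emp_id=16: dept='hr' → inner[level >= 4] → S
emp_id=17: dept='hr' → inner[level >= 3] → A
emp_id=18: dept='sales' → outer ELSE → D
emp_id=19: dept='sales' → outer ELSE → D

D, D, S, D, D, H, S, A, D, D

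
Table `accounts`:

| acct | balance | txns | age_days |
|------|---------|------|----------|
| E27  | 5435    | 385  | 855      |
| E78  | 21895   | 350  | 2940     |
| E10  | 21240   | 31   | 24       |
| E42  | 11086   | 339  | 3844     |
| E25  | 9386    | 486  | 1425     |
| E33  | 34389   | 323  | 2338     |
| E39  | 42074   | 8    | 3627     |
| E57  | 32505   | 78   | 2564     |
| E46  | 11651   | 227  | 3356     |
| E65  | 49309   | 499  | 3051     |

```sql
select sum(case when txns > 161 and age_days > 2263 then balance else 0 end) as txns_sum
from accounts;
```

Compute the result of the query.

acct=E27: ✗
acct=E78: ✓ → 21895
acct=E10: ✗
acct=E42: ✓ → 11086
acct=E25: ✗
acct=E33: ✓ → 34389
acct=E39: ✗
acct=E57: ✗
acct=E46: ✓ → 11651
acct=E65: ✓ → 49309
txns_sum = 21895 + 11086 + 34389 + 11651 + 49309 = 128330

128330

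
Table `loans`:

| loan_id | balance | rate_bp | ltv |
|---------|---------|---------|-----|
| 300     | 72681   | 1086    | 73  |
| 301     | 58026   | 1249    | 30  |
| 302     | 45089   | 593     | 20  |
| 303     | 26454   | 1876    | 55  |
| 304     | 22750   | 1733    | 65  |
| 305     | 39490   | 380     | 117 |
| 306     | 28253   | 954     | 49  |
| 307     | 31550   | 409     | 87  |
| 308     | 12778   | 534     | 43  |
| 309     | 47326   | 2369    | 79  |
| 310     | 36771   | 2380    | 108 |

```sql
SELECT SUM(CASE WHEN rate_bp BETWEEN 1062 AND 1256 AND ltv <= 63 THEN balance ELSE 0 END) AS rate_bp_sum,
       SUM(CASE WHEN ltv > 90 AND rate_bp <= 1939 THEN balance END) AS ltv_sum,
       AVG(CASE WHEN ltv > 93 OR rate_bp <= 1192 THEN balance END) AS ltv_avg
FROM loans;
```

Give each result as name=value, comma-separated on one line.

[rate_bp_sum: rate_bp BETWEEN 1062 AND 1256 AND ltv <= 63]
loan_id=300: ✗
loan_id=301: ✓ → 58026
loan_id=302: ✗
loan_id=303: ✗
loan_id=304: ✗
loan_id=305: ✗
loan_id=306: ✗
loan_id=307: ✗
loan_id=308: ✗
loan_id=309: ✗
loan_id=310: ✗
rate_bp_sum = 58026
—
[ltv_sum: ltv > 90 AND rate_bp <= 1939]
loan_id=300: ✗
loan_id=301: ✗
loan_id=302: ✗
loan_id=303: ✗
loan_id=304: ✗
loan_id=305: ✓ → 39490
loan_id=306: ✗
loan_id=307: ✗
loan_id=308: ✗
loan_id=309: ✗
loan_id=310: ✗
ltv_sum = 39490
—
[ltv_avg: ltv > 93 OR rate_bp <= 1192]
loan_id=300: ✓ → 72681
loan_id=301: ✗
loan_id=302: ✓ → 45089
loan_id=303: ✗
loan_id=304: ✗
loan_id=305: ✓ → 39490
loan_id=306: ✓ → 28253
loan_id=307: ✓ → 31550
loan_id=308: ✓ → 12778
loan_id=309: ✗
loan_id=310: ✓ → 36771
ltv_avg = (72681 + 45089 + 39490 + 28253 + 31550 + 12778 + 36771) / 7 = 38087.4285714286

rate_bp_sum=58026, ltv_sum=39490, ltv_avg=38087.4285714286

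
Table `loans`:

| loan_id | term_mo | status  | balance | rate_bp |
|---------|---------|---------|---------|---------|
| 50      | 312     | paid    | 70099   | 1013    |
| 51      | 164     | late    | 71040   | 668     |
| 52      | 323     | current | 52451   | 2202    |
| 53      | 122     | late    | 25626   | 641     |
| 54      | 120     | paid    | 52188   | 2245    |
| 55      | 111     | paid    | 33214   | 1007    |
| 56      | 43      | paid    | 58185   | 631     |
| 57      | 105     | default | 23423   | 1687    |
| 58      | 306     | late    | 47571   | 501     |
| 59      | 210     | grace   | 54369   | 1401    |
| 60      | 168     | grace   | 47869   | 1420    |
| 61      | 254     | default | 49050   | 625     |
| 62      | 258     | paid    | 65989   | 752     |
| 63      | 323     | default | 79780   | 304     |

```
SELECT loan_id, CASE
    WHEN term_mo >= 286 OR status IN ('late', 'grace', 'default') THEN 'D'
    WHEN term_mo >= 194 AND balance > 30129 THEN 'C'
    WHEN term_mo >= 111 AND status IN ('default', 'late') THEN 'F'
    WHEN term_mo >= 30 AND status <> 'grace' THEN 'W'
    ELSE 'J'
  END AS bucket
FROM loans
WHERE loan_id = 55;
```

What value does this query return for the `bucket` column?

W

loan_id = 55: term_mo=111, status=paid, balance=33214, rate_bp=1007.
term_mo >= 286 OR status IN ('late', 'grace', 'default') → false
term_mo >= 194 AND balance > 30129 → false
term_mo >= 111 AND status IN ('default', 'late') → false
term_mo >= 30 AND status <> 'grace' → true → W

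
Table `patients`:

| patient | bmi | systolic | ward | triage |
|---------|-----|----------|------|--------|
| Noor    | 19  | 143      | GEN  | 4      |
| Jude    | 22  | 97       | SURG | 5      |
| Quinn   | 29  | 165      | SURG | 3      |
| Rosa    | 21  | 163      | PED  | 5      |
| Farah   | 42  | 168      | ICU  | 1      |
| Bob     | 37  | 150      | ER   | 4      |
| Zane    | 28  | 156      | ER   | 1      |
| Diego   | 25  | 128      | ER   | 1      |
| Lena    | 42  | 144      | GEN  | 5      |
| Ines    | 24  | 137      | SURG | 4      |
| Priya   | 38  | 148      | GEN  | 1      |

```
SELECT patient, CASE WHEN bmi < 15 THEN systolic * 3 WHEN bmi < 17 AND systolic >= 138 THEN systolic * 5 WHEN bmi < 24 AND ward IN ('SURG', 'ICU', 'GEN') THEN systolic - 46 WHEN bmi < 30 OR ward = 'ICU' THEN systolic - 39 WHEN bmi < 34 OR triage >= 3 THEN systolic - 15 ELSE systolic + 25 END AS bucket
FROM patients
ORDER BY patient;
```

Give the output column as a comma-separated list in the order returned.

135, 89, 129, 98, 51, 129, 97, 173, 126, 124, 117

patient=Bob: bmi < 34 OR triage >= 3 → 135
patient=Diego: bmi < 30 OR ward = 'ICU' → 89
patient=Farah: bmi < 30 OR ward = 'ICU' → 129
patient=Ines: bmi < 30 OR ward = 'ICU' → 98
patient=Jude: bmi < 24 AND ward IN ('SURG', 'ICU', 'GEN') → 51
patient=Lena: bmi < 34 OR triage >= 3 → 129
patient=Noor: bmi < 24 AND ward IN ('SURG', 'ICU', 'GEN') → 97
patient=Priya: ELSE → 173
patient=Quinn: bmi < 30 OR ward = 'ICU' → 126
patient=Rosa: bmi < 30 OR ward = 'ICU' → 124
patient=Zane: bmi < 30 OR ward = 'ICU' → 117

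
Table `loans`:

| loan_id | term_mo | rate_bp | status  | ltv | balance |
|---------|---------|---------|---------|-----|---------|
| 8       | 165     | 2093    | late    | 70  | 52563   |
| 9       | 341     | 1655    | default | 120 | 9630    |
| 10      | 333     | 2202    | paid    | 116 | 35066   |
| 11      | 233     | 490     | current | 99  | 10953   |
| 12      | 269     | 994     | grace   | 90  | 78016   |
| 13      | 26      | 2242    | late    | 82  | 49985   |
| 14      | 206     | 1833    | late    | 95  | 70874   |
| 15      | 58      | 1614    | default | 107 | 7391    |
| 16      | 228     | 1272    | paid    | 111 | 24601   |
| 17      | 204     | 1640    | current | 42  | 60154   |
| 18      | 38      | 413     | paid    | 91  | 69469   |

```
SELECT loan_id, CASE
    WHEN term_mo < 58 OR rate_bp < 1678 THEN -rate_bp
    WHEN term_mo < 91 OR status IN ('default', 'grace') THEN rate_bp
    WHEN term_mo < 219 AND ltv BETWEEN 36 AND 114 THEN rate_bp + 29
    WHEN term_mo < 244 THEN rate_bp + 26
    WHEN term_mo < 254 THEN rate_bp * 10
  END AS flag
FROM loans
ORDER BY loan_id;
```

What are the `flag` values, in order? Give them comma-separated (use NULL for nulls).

loan_id=8: term_mo < 219 AND ltv BETWEEN 36 AND 114 → 2122
loan_id=9: term_mo < 58 OR rate_bp < 1678 → -1655
loan_id=10: (no match → NULL) → NULL
loan_id=11: term_mo < 58 OR rate_bp < 1678 → -490
loan_id=12: term_mo < 58 OR rate_bp < 1678 → -994
loan_id=13: term_mo < 58 OR rate_bp < 1678 → -2242
loan_id=14: term_mo < 219 AND ltv BETWEEN 36 AND 114 → 1862
loan_id=15: term_mo < 58 OR rate_bp < 1678 → -1614
loan_id=16: term_mo < 58 OR rate_bp < 1678 → -1272
loan_id=17: term_mo < 58 OR rate_bp < 1678 → -1640
loan_id=18: term_mo < 58 OR rate_bp < 1678 → -413

2122, -1655, NULL, -490, -994, -2242, 1862, -1614, -1272, -1640, -413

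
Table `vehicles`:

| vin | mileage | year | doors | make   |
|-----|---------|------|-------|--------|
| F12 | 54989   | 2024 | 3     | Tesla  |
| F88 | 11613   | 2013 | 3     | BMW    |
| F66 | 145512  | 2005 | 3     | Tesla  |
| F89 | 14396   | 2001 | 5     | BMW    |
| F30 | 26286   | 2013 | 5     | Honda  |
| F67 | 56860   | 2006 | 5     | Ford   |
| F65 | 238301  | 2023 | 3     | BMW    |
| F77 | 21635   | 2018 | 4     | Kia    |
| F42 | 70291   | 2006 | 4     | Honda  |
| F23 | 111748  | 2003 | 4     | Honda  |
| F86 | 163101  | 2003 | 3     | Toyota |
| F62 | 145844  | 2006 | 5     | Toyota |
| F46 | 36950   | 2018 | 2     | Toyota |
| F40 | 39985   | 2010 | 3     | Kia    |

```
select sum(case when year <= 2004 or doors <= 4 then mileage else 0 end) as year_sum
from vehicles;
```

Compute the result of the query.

908521

vin=F12: ✓ → 54989
vin=F88: ✓ → 11613
vin=F66: ✓ → 145512
vin=F89: ✓ → 14396
vin=F30: ✗
vin=F67: ✗
vin=F65: ✓ → 238301
vin=F77: ✓ → 21635
vin=F42: ✓ → 70291
vin=F23: ✓ → 111748
vin=F86: ✓ → 163101
vin=F62: ✗
vin=F46: ✓ → 36950
vin=F40: ✓ → 39985
year_sum = 54989 + 11613 + 145512 + 14396 + 238301 + 21635 + 70291 + 111748 + 163101 + 36950 + 39985 = 908521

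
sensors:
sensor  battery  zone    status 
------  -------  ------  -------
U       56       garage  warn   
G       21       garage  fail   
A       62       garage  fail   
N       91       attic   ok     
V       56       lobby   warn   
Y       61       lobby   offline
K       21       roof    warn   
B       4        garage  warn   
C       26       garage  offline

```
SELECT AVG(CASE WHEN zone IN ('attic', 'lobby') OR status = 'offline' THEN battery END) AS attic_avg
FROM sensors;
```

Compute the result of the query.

sensor=U: ✗
sensor=G: ✗
sensor=A: ✗
sensor=N: ✓ → 91
sensor=V: ✓ → 56
sensor=Y: ✓ → 61
sensor=K: ✗
sensor=B: ✗
sensor=C: ✓ → 26
attic_avg = (91 + 56 + 61 + 26) / 4 = 58.5

58.5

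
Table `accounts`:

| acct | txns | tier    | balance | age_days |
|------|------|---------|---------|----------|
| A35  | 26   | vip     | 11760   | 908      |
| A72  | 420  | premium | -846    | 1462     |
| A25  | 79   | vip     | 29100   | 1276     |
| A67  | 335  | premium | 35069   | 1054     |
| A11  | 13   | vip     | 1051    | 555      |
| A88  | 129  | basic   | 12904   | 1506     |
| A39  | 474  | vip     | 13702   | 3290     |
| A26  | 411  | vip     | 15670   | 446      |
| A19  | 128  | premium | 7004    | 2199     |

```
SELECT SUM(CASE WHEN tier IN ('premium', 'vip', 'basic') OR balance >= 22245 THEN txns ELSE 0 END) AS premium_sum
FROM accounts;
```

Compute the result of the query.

acct=A35: ✓ → 26
acct=A72: ✓ → 420
acct=A25: ✓ → 79
acct=A67: ✓ → 335
acct=A11: ✓ → 13
acct=A88: ✓ → 129
acct=A39: ✓ → 474
acct=A26: ✓ → 411
acct=A19: ✓ → 128
premium_sum = 26 + 420 + 79 + 335 + 13 + 129 + 474 + 411 + 128 = 2015

2015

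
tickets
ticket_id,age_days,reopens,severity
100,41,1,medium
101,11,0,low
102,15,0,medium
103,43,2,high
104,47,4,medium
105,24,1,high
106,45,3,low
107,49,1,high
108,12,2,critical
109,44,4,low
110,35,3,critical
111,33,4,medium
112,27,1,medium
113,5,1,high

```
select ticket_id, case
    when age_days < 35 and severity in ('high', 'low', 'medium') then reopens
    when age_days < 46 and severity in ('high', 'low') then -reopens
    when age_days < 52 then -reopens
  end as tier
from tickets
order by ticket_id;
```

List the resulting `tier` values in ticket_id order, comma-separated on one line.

ticket_id=100: age_days < 52 → -1
ticket_id=101: age_days < 35 and severity in ('high', 'low', 'medium') → 0
ticket_id=102: age_days < 35 and severity in ('high', 'low', 'medium') → 0
ticket_id=103: age_days < 46 and severity in ('high', 'low') → -2
ticket_id=104: age_days < 52 → -4
ticket_id=105: age_days < 35 and severity in ('high', 'low', 'medium') → 1
ticket_id=106: age_days < 46 and severity in ('high', 'low') → -3
ticket_id=107: age_days < 52 → -1
ticket_id=108: age_days < 52 → -2
ticket_id=109: age_days < 46 and severity in ('high', 'low') → -4
ticket_id=110: age_days < 52 → -3
ticket_id=111: age_days < 35 and severity in ('high', 'low', 'medium') → 4
ticket_id=112: age_days < 35 and severity in ('high', 'low', 'medium') → 1
ticket_id=113: age_days < 35 and severity in ('high', 'low', 'medium') → 1

-1, 0, 0, -2, -4, 1, -3, -1, -2, -4, -3, 4, 1, 1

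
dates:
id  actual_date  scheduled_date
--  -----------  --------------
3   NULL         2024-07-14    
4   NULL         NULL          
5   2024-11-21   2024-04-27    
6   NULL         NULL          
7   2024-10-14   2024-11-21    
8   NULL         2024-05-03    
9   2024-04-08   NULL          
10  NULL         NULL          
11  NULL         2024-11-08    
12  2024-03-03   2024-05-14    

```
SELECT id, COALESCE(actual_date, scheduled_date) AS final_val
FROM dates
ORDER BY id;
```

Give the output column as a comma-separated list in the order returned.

2024-07-14, NULL, 2024-11-21, NULL, 2024-10-14, 2024-05-03, 2024-04-08, NULL, 2024-11-08, 2024-03-03

id=3: actual_date=NULL, scheduled_date=2024-07-14 → 2024-07-14
id=4: actual_date=NULL, scheduled_date=NULL (all NULL) → NULL
id=5: actual_date=2024-11-21 → 2024-11-21
id=6: actual_date=NULL, scheduled_date=NULL (all NULL) → NULL
id=7: actual_date=2024-10-14 → 2024-10-14
id=8: actual_date=NULL, scheduled_date=2024-05-03 → 2024-05-03
id=9: actual_date=2024-04-08 → 2024-04-08
id=10: actual_date=NULL, scheduled_date=NULL (all NULL) → NULL
id=11: actual_date=NULL, scheduled_date=2024-11-08 → 2024-11-08
id=12: actual_date=2024-03-03 → 2024-03-03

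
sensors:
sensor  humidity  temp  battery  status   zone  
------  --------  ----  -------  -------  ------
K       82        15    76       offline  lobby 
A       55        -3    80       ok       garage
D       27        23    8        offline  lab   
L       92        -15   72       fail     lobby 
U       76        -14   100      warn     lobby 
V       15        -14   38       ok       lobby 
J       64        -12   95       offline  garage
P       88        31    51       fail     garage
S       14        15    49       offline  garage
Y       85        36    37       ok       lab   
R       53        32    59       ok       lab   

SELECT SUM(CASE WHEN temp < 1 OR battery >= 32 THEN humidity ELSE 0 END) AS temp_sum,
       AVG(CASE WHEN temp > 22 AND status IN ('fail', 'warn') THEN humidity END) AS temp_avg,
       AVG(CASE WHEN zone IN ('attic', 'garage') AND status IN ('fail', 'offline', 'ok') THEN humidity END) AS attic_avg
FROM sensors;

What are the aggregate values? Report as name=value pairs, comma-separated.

[temp_sum: temp < 1 OR battery >= 32]
sensor=K: ✓ → 82
sensor=A: ✓ → 55
sensor=D: ✗
sensor=L: ✓ → 92
sensor=U: ✓ → 76
sensor=V: ✓ → 15
sensor=J: ✓ → 64
sensor=P: ✓ → 88
sensor=S: ✓ → 14
sensor=Y: ✓ → 85
sensor=R: ✓ → 53
temp_sum = 82 + 55 + 92 + 76 + 15 + 64 + 88 + 14 + 85 + 53 = 624
—
[temp_avg: temp > 22 AND status IN ('fail', 'warn')]
sensor=K: ✗
sensor=A: ✗
sensor=D: ✗
sensor=L: ✗
sensor=U: ✗
sensor=V: ✗
sensor=J: ✗
sensor=P: ✓ → 88
sensor=S: ✗
sensor=Y: ✗
sensor=R: ✗
temp_avg = 88
—
[attic_avg: zone IN ('attic', 'garage') AND status IN ('fail', 'offline', 'ok')]
sensor=K: ✗
sensor=A: ✓ → 55
sensor=D: ✗
sensor=L: ✗
sensor=U: ✗
sensor=V: ✗
sensor=J: ✓ → 64
sensor=P: ✓ → 88
sensor=S: ✓ → 14
sensor=Y: ✗
sensor=R: ✗
attic_avg = (55 + 64 + 88 + 14) / 4 = 55.25

temp_sum=624, temp_avg=88, attic_avg=55.25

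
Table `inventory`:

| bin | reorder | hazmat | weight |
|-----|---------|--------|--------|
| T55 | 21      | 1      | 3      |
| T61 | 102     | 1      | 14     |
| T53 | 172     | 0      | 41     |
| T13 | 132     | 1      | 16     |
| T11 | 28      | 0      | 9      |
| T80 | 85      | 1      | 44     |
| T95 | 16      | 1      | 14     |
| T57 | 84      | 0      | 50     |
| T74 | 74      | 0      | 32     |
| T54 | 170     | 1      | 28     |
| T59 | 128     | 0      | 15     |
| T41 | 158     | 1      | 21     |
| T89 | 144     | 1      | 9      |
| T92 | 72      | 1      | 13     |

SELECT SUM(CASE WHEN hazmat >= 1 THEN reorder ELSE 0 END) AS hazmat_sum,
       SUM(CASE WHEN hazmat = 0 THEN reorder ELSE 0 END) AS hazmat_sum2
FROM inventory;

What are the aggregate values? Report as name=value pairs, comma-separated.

[hazmat_sum: hazmat >= 1]
bin=T55: ✓ → 21
bin=T61: ✓ → 102
bin=T53: ✗
bin=T13: ✓ → 132
bin=T11: ✗
bin=T80: ✓ → 85
bin=T95: ✓ → 16
bin=T57: ✗
bin=T74: ✗
bin=T54: ✓ → 170
bin=T59: ✗
bin=T41: ✓ → 158
bin=T89: ✓ → 144
bin=T92: ✓ → 72
hazmat_sum = 21 + 102 + 132 + 85 + 16 + 170 + 158 + 144 + 72 = 900
—
[hazmat_sum2: hazmat = 0]
bin=T55: ✗
bin=T61: ✗
bin=T53: ✓ → 172
bin=T13: ✗
bin=T11: ✓ → 28
bin=T80: ✗
bin=T95: ✗
bin=T57: ✓ → 84
bin=T74: ✓ → 74
bin=T54: ✗
bin=T59: ✓ → 128
bin=T41: ✗
bin=T89: ✗
bin=T92: ✗
hazmat_sum2 = 172 + 28 + 84 + 74 + 128 = 486

hazmat_sum=900, hazmat_sum2=486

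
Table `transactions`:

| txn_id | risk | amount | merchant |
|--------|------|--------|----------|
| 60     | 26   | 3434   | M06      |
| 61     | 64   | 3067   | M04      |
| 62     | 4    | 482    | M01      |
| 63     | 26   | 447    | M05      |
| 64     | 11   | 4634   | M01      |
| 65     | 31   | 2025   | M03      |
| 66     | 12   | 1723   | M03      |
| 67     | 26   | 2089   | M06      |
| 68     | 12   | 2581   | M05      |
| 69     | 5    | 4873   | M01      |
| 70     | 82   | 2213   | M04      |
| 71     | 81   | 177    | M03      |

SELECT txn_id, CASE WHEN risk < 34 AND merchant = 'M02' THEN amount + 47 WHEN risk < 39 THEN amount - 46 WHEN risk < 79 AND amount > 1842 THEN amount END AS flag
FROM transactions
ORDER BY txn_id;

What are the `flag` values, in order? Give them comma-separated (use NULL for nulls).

txn_id=60: risk < 39 → 3388
txn_id=61: risk < 79 AND amount > 1842 → 3067
txn_id=62: risk < 39 → 436
txn_id=63: risk < 39 → 401
txn_id=64: risk < 39 → 4588
txn_id=65: risk < 39 → 1979
txn_id=66: risk < 39 → 1677
txn_id=67: risk < 39 → 2043
txn_id=68: risk < 39 → 2535
txn_id=69: risk < 39 → 4827
txn_id=70: (no match → NULL) → NULL
txn_id=71: (no match → NULL) → NULL

3388, 3067, 436, 401, 4588, 1979, 1677, 2043, 2535, 4827, NULL, NULL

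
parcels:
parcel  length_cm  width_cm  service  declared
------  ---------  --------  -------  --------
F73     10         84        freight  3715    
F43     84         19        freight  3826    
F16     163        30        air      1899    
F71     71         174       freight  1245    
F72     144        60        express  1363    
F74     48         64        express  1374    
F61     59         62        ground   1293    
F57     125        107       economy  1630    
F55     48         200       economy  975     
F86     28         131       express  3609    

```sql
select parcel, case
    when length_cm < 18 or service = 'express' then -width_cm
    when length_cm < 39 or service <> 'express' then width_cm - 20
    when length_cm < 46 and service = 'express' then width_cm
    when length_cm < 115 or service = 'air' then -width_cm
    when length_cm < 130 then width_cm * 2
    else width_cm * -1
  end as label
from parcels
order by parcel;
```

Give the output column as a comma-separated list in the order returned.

parcel=F16: length_cm < 39 or service <> 'express' → 10
parcel=F43: length_cm < 39 or service <> 'express' → -1
parcel=F55: length_cm < 39 or service <> 'express' → 180
parcel=F57: length_cm < 39 or service <> 'express' → 87
parcel=F61: length_cm < 39 or service <> 'express' → 42
parcel=F71: length_cm < 39 or service <> 'express' → 154
parcel=F72: length_cm < 18 or service = 'express' → -60
parcel=F73: length_cm < 18 or service = 'express' → -84
parcel=F74: length_cm < 18 or service = 'express' → -64
parcel=F86: length_cm < 18 or service = 'express' → -131

10, -1, 180, 87, 42, 154, -60, -84, -64, -131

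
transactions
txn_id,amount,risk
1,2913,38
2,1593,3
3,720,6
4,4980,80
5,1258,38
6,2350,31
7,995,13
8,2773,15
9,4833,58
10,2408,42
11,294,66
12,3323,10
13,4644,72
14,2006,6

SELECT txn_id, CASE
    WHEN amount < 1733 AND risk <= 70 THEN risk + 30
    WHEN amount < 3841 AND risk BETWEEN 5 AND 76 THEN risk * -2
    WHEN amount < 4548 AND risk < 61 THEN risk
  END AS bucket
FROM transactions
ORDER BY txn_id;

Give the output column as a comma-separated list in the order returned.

-76, 33, 36, NULL, 68, -62, 43, -30, NULL, -84, 96, -20, NULL, -12

txn_id=1: amount < 3841 AND risk BETWEEN 5 AND 76 → -76
txn_id=2: amount < 1733 AND risk <= 70 → 33
txn_id=3: amount < 1733 AND risk <= 70 → 36
txn_id=4: (no match → NULL) → NULL
txn_id=5: amount < 1733 AND risk <= 70 → 68
txn_id=6: amount < 3841 AND risk BETWEEN 5 AND 76 → -62
txn_id=7: amount < 1733 AND risk <= 70 → 43
txn_id=8: amount < 3841 AND risk BETWEEN 5 AND 76 → -30
txn_id=9: (no match → NULL) → NULL
txn_id=10: amount < 3841 AND risk BETWEEN 5 AND 76 → -84
txn_id=11: amount < 1733 AND risk <= 70 → 96
txn_id=12: amount < 3841 AND risk BETWEEN 5 AND 76 → -20
txn_id=13: (no match → NULL) → NULL
txn_id=14: amount < 3841 AND risk BETWEEN 5 AND 76 → -12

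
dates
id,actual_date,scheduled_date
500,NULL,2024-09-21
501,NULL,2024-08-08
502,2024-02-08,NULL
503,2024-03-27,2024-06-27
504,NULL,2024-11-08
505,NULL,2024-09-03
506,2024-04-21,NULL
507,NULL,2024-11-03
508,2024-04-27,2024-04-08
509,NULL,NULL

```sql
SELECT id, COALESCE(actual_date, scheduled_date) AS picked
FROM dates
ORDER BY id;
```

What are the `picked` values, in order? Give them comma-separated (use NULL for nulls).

2024-09-21, 2024-08-08, 2024-02-08, 2024-03-27, 2024-11-08, 2024-09-03, 2024-04-21, 2024-11-03, 2024-04-27, NULL

id=500: actual_date=NULL, scheduled_date=2024-09-21 → 2024-09-21
id=501: actual_date=NULL, scheduled_date=2024-08-08 → 2024-08-08
id=502: actual_date=2024-02-08 → 2024-02-08
id=503: actual_date=2024-03-27 → 2024-03-27
id=504: actual_date=NULL, scheduled_date=2024-11-08 → 2024-11-08
id=505: actual_date=NULL, scheduled_date=2024-09-03 → 2024-09-03
id=506: actual_date=2024-04-21 → 2024-04-21
id=507: actual_date=NULL, scheduled_date=2024-11-03 → 2024-11-03
id=508: actual_date=2024-04-27 → 2024-04-27
id=509: actual_date=NULL, scheduled_date=NULL (all NULL) → NULL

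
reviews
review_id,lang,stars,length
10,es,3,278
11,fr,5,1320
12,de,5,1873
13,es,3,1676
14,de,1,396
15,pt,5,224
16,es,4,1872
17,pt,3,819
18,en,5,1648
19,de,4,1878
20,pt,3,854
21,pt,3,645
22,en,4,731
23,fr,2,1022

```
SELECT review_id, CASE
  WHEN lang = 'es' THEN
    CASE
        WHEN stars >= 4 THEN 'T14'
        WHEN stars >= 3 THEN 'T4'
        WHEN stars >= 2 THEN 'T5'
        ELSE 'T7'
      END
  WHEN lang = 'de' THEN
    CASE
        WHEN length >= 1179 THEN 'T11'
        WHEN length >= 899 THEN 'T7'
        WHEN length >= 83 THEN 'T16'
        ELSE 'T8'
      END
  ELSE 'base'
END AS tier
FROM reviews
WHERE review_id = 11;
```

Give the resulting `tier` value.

base

review_id = 11: lang=fr, stars=5, length=1320.
lang='fr' → outer ELSE → base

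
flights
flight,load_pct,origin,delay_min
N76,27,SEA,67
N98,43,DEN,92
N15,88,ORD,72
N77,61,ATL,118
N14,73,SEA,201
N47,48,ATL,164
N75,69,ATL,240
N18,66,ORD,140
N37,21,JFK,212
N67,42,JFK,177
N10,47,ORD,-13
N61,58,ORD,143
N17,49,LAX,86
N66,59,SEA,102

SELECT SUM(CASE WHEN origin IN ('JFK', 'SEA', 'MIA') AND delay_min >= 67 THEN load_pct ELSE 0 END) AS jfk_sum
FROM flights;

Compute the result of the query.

222

flight=N76: ✓ → 27
flight=N98: ✗
flight=N15: ✗
flight=N77: ✗
flight=N14: ✓ → 73
flight=N47: ✗
flight=N75: ✗
flight=N18: ✗
flight=N37: ✓ → 21
flight=N67: ✓ → 42
flight=N10: ✗
flight=N61: ✗
flight=N17: ✗
flight=N66: ✓ → 59
jfk_sum = 27 + 73 + 21 + 42 + 59 = 222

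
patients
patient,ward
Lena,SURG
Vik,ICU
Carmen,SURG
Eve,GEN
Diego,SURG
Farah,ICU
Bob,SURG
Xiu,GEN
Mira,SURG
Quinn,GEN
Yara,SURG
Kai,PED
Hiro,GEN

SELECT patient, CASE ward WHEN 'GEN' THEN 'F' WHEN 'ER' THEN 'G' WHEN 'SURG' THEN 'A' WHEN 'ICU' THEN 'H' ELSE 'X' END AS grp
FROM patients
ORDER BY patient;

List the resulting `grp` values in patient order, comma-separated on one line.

A, A, A, F, H, F, X, A, A, F, H, F, A

patient=Bob: ward='SURG' → A
patient=Carmen: ward='SURG' → A
patient=Diego: ward='SURG' → A
patient=Eve: ward='GEN' → F
patient=Farah: ward='ICU' → H
patient=Hiro: ward='GEN' → F
patient=Kai: ELSE → X
patient=Lena: ward='SURG' → A
patient=Mira: ward='SURG' → A
patient=Quinn: ward='GEN' → F
patient=Vik: ward='ICU' → H
patient=Xiu: ward='GEN' → F
patient=Yara: ward='SURG' → A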